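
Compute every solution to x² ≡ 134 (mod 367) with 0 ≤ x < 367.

177, 190

Since 367 ≡ 3 (mod 4), a square root of 134 is 134^((367+1)/4) = 134^92 mod 367.
Repeated squaring: 134^2≡340, 134^4≡362, 134^8≡25, 134^16≡258, 134^32≡137, 134^64≡52 (mod 367).
134^92 = 134^(64+16+8+4) ≡ 190 (mod 367).
Check: 190² = 36100 ≡ 134 (mod 367). The two roots are 177 and 190.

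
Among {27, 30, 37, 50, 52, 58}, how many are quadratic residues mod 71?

5

(27/71) = +1 → QR.
(30/71) = +1 → QR.
(37/71) = +1 → QR.
(50/71) = +1 → QR.
(52/71) = -1 → non-residue.
(58/71) = +1 → QR.
Total quadratic residues among the 6: 5.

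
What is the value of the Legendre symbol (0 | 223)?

0

Top reduces to 0: gcd > 1, so the symbol is 0.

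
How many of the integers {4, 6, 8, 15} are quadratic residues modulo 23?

(4/23) = +1 → QR.
(6/23) = +1 → QR.
(8/23) = +1 → QR.
(15/23) = -1 → non-residue.
Total quadratic residues among the 4: 3.

3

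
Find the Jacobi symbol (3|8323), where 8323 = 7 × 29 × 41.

Reciprocity: 3 ≡ 3 and 8323 ≡ 3 (mod 4), so (3/8323) = −(8323/3).
Reduce top mod 3: now compute (1/3).
Reached (1/3) = 1. Collecting the sign flips along the way, the symbol is -1.

-1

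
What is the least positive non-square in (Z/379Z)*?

(2/379) = −1, so 2 is the smallest positive non-residue mod 379.

2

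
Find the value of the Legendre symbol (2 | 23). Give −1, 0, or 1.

1

Euler's criterion: (2/23) ≡ 2^11 (mod 23).
2^2 ≡ 4 (mod 23)
2^4 ≡ 16 (mod 23)
2^8 ≡ 3 (mod 23)
2^11 = 2^(8+2+1) ≡ 1 (mod 23).
Result is 1, so (2/23) = 1.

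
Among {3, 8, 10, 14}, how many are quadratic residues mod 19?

(3/19) = -1 → non-residue.
(8/19) = -1 → non-residue.
(10/19) = -1 → non-residue.
(14/19) = -1 → non-residue.
Total quadratic residues among the 4: 0.

0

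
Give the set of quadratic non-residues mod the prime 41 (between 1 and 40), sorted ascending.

Square k = 1,…,20 (k and 41−k give the same square):
1²=1, 2²=4, 3²=9, 4²=16, 5²=25, 6²=36, 7²≡8, 8²≡23, 9²≡40, 10²≡18, 11²≡39, 12²≡21, 13²≡5, 14²≡32, 15²≡20, 16²≡10, 17²≡2, 18²≡37, 19²≡33, 20²≡31 (mod 41).
The residues are {1, 2, 4, 5, 8, 9, 10, 16, 18, 20, 21, 23, 25, 31, 32, 33, 36, 37, 39, 40}; the non-residues are the remaining 20 nonzero classes.

3 6 7 11 12 13 14 15 17 19 22 24 26 27 28 29 30 34 35 38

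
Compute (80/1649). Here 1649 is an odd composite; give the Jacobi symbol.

1

Pull out 2^4: since 1649 ≡ 1 (mod 8), (2/1649) = +1, so (2/1649)^4 = +1.
Reciprocity: 5 ≡ 1 and 1649 ≡ 1 (mod 4), so (5/1649) = +(1649/5).
Reduce top mod 5: now compute (4/5).
Pull out 2^2: since 5 ≡ 5 (mod 8), (2/5) = -1, so (2/5)^2 = +1.
Reached (1/5) = 1. Collecting the sign flips along the way, the symbol is +1.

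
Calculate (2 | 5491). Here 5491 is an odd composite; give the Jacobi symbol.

Pull out 2: since 5491 ≡ 3 (mod 8), (2/5491) = -1.
Reached (1/5491) = 1. Collecting the sign flips along the way, the symbol is -1.

-1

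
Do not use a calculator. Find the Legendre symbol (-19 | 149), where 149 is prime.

1

Euler's criterion: (-19/149) ≡ 130^74 (mod 149).
130^2 ≡ 63 (mod 149)
130^4 ≡ 95 (mod 149)
130^8 ≡ 85 (mod 149)
130^16 ≡ 73 (mod 149)
130^32 ≡ 114 (mod 149)
130^64 ≡ 33 (mod 149)
130^74 = 130^(64+8+2) ≡ 1 (mod 149).
Result is 1, so (-19/149) = 1.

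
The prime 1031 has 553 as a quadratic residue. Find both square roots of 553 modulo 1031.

Since 1031 ≡ 3 (mod 4), a square root of 553 is 553^((1031+1)/4) = 553^258 mod 1031.
Repeated squaring: 553^2≡633, 553^4≡661, 553^8≡808, 553^16≡241, 553^32≡345, 553^64≡460, 553^128≡245, 553^256≡227 (mod 1031).
553^258 = 553^(256+2) ≡ 382 (mod 1031).
Check: 382² = 145924 ≡ 553 (mod 1031). The two roots are 382 and 649.

382, 649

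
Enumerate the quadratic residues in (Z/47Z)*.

Square k = 1,…,23 (k and 47−k give the same square):
1²=1, 2²=4, 3²=9, 4²=16, 5²=25, 6²=36, 7²≡2, 8²≡17, 9²≡34, 10²≡6, 11²≡27, 12²≡3, 13²≡28, 14²≡8, 15²≡37, 16²≡21, 17²≡7, 18²≡42, 19²≡32, 20²≡24, 21²≡18, 22²≡14, 23²≡12 (mod 47).
So the quadratic residues mod 47 are {1, 2, 3, 4, 6, 7, 8, 9, 12, 14, 16, 17, 18, 21, 24, 25, 27, 28, 32, 34, 36, 37, 42}.

1 2 3 4 6 7 8 9 12 14 16 17 18 21 24 25 27 28 32 34 36 37 42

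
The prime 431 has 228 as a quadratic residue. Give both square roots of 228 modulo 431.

39, 392

Since 431 ≡ 3 (mod 4), a square root of 228 is 228^((431+1)/4) = 228^108 mod 431.
Repeated squaring: 228^2≡264, 228^4≡305, 228^8≡360, 228^16≡300, 228^32≡352, 228^64≡207 (mod 431).
228^108 = 228^(64+32+8+4) ≡ 392 (mod 431).
Check: 392² = 153664 ≡ 228 (mod 431). The two roots are 39 and 392.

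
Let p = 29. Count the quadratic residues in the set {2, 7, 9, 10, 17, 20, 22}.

4

(2/29) = -1 → non-residue.
(7/29) = +1 → QR.
(9/29) = +1 → QR.
(10/29) = -1 → non-residue.
(17/29) = -1 → non-residue.
(20/29) = +1 → QR.
(22/29) = +1 → QR.
Total quadratic residues among the 7: 4.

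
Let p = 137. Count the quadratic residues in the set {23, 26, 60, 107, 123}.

3

(23/137) = -1 → non-residue.
(26/137) = -1 → non-residue.
(60/137) = +1 → QR.
(107/137) = +1 → QR.
(123/137) = +1 → QR.
Total quadratic residues among the 5: 3.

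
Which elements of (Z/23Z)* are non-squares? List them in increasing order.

Square k = 1,…,11 (k and 23−k give the same square):
1²=1, 2²=4, 3²=9, 4²=16, 5²≡2, 6²≡13, 7²≡3, 8²≡18, 9²≡12, 10²≡8, 11²≡6 (mod 23).
The residues are {1, 2, 3, 4, 6, 8, 9, 12, 13, 16, 18}; the non-residues are the remaining 11 nonzero classes.

5,7,10,11,14,15,17,19,20,21,22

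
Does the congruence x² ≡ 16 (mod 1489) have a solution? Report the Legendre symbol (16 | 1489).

1

Pull out 2^4: since 1489 ≡ 1 (mod 8), (2/1489) = +1, so (2/1489)^4 = +1.
Reached (1/1489) = 1. Collecting the sign flips along the way, the symbol is +1.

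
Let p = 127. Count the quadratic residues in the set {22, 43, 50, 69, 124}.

4

(22/127) = +1 → QR.
(43/127) = -1 → non-residue.
(50/127) = +1 → QR.
(69/127) = +1 → QR.
(124/127) = +1 → QR.
Total quadratic residues among the 5: 4.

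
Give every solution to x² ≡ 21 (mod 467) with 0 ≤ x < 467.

75, 392

Since 467 ≡ 3 (mod 4), a square root of 21 is 21^((467+1)/4) = 21^117 mod 467.
Repeated squaring: 21^2≡441, 21^4≡209, 21^8≡250, 21^16≡389, 21^32≡13, 21^64≡169 (mod 467).
21^117 = 21^(64+32+16+4+1) ≡ 75 (mod 467).
Check: 75² = 5625 ≡ 21 (mod 467). The two roots are 75 and 392.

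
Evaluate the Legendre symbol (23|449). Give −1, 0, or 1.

Reciprocity: 23 ≡ 3 and 449 ≡ 1 (mod 4), so (23/449) = +(449/23).
Reduce top mod 23: now compute (12/23).
Pull out 2^2: since 23 ≡ 7 (mod 8), (2/23) = +1, so (2/23)^2 = +1.
Reciprocity: 3 ≡ 3 and 23 ≡ 3 (mod 4), so (3/23) = −(23/3).
Reduce top mod 3: now compute (2/3).
Pull out 2: since 3 ≡ 3 (mod 8), (2/3) = -1.
Reached (1/3) = 1. Collecting the sign flips along the way, the symbol is +1.

1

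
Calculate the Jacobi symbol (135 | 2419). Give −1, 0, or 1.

-1

Reciprocity: 135 ≡ 3 and 2419 ≡ 3 (mod 4), so (135/2419) = −(2419/135).
Reduce top mod 135: now compute (124/135).
Pull out 2^2: since 135 ≡ 7 (mod 8), (2/135) = +1, so (2/135)^2 = +1.
Reciprocity: 31 ≡ 3 and 135 ≡ 3 (mod 4), so (31/135) = −(135/31).
Reduce top mod 31: now compute (11/31).
Reciprocity: 11 ≡ 3 and 31 ≡ 3 (mod 4), so (11/31) = −(31/11).
Reduce top mod 11: now compute (9/11).
Reciprocity: 9 ≡ 1 and 11 ≡ 3 (mod 4), so (9/11) = +(11/9).
Reduce top mod 9: now compute (2/9).
Pull out 2: since 9 ≡ 1 (mod 8), (2/9) = +1.
Reached (1/9) = 1. Collecting the sign flips along the way, the symbol is -1.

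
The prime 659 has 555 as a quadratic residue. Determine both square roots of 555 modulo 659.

133, 526

Since 659 ≡ 3 (mod 4), a square root of 555 is 555^((659+1)/4) = 555^165 mod 659.
Repeated squaring: 555^2≡272, 555^4≡176, 555^8≡3, 555^16≡9, 555^32≡81, 555^64≡630, 555^128≡182 (mod 659).
555^165 = 555^(128+32+4+1) ≡ 526 (mod 659).
Check: 526² = 276676 ≡ 555 (mod 659). The two roots are 133 and 526.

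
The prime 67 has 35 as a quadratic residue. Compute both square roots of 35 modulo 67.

13, 54

Since 67 ≡ 3 (mod 4), a square root of 35 is 35^((67+1)/4) = 35^17 mod 67.
Repeated squaring: 35^2≡19, 35^4≡26, 35^8≡6, 35^16≡36 (mod 67).
35^17 = 35^(16+1) ≡ 54 (mod 67).
Check: 54² = 2916 ≡ 35 (mod 67). The two roots are 13 and 54.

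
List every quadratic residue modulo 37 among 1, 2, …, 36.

Square k = 1,…,18 (k and 37−k give the same square):
1²=1, 2²=4, 3²=9, 4²=16, 5²=25, 6²=36, 7²≡12, 8²≡27, 9²≡7, 10²≡26, 11²≡10, 12²≡33, 13²≡21, 14²≡11, 15²≡3, 16²≡34, 17²≡30, 18²≡28 (mod 37).
So the quadratic residues mod 37 are {1, 3, 4, 7, 9, 10, 11, 12, 16, 21, 25, 26, 27, 28, 30, 33, 34, 36}.

1, 3, 4, 7, 9, 10, 11, 12, 16, 21, 25, 26, 27, 28, 30, 33, 34, 36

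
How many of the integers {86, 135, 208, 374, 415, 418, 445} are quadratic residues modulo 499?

(86/499) = -1 → non-residue.
(135/499) = -1 → non-residue.
(208/499) = -1 → non-residue.
(374/499) = -1 → non-residue.
(415/499) = -1 → non-residue.
(418/499) = -1 → non-residue.
(445/499) = -1 → non-residue.
Total quadratic residues among the 7: 0.

0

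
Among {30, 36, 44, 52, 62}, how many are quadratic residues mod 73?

1

(30/73) = -1 → non-residue.
(36/73) = +1 → QR.
(44/73) = -1 → non-residue.
(52/73) = -1 → non-residue.
(62/73) = -1 → non-residue.
Total quadratic residues among the 5: 1.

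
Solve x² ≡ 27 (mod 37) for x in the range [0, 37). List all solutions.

8, 29

37 ≡ 1 (mod 4), so we find a root by search.
Trying successive values, 8² = 64 ≡ 27 (mod 37). The other root is 37 − 8 = 29.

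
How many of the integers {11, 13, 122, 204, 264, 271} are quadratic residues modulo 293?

1

(11/293) = -1 → non-residue.
(13/293) = -1 → non-residue.
(122/293) = -1 → non-residue.
(204/293) = -1 → non-residue.
(264/293) = -1 → non-residue.
(271/293) = +1 → QR.
Total quadratic residues among the 6: 1.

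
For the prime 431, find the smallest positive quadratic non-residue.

(2/431) = +1, so 2 is a residue.
(3/431) = +1, so 3 is a residue.
(4/431) = +1, so 4 is a residue.
(5/431) = +1, so 5 is a residue.
(6/431) = +1, so 6 is a residue.
(7/431) = −1, so 7 is the smallest positive non-residue mod 431.

7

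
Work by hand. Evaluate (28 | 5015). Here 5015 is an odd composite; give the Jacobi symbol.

Pull out 2^2: since 5015 ≡ 7 (mod 8), (2/5015) = +1, so (2/5015)^2 = +1.
Reciprocity: 7 ≡ 3 and 5015 ≡ 3 (mod 4), so (7/5015) = −(5015/7).
Reduce top mod 7: now compute (3/7).
Reciprocity: 3 ≡ 3 and 7 ≡ 3 (mod 4), so (3/7) = −(7/3).
Reduce top mod 3: now compute (1/3).
Reached (1/3) = 1. Collecting the sign flips along the way, the symbol is +1.

1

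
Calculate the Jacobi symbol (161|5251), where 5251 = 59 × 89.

-1

Reciprocity: 161 ≡ 1 and 5251 ≡ 3 (mod 4), so (161/5251) = +(5251/161).
Reduce top mod 161: now compute (99/161).
Reciprocity: 99 ≡ 3 and 161 ≡ 1 (mod 4), so (99/161) = +(161/99).
Reduce top mod 99: now compute (62/99).
Pull out 2: since 99 ≡ 3 (mod 8), (2/99) = -1.
Reciprocity: 31 ≡ 3 and 99 ≡ 3 (mod 4), so (31/99) = −(99/31).
Reduce top mod 31: now compute (6/31).
Pull out 2: since 31 ≡ 7 (mod 8), (2/31) = +1.
Reciprocity: 3 ≡ 3 and 31 ≡ 3 (mod 4), so (3/31) = −(31/3).
Reduce top mod 3: now compute (1/3).
Reached (1/3) = 1. Collecting the sign flips along the way, the symbol is -1.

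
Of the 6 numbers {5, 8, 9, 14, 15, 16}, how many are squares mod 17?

(5/17) = -1 → non-residue.
(8/17) = +1 → QR.
(9/17) = +1 → QR.
(14/17) = -1 → non-residue.
(15/17) = +1 → QR.
(16/17) = +1 → QR.
Total quadratic residues among the 6: 4.

4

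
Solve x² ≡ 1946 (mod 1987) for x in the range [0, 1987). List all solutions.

109, 1878

Since 1987 ≡ 3 (mod 4), a square root of 1946 is 1946^((1987+1)/4) = 1946^497 mod 1987.
Repeated squaring: 1946^2≡1681, 1946^4≡247, 1946^8≡1399, 1946^16≡6, 1946^32≡36, 1946^64≡1296, 1946^128≡601, 1946^256≡1554 (mod 1987).
1946^497 = 1946^(256+128+64+32+16+1) ≡ 109 (mod 1987).
Check: 109² = 11881 ≡ 1946 (mod 1987). The two roots are 109 and 1878.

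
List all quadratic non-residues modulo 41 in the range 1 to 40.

Square k = 1,…,20 (k and 41−k give the same square):
1²=1, 2²=4, 3²=9, 4²=16, 5²=25, 6²=36, 7²≡8, 8²≡23, 9²≡40, 10²≡18, 11²≡39, 12²≡21, 13²≡5, 14²≡32, 15²≡20, 16²≡10, 17²≡2, 18²≡37, 19²≡33, 20²≡31 (mod 41).
The residues are {1, 2, 4, 5, 8, 9, 10, 16, 18, 20, 21, 23, 25, 31, 32, 33, 36, 37, 39, 40}; the non-residues are the remaining 20 nonzero classes.

3,6,7,11,12,13,14,15,17,19,22,24,26,27,28,29,30,34,35,38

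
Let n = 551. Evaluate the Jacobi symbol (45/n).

1

Reciprocity: 45 ≡ 1 and 551 ≡ 3 (mod 4), so (45/551) = +(551/45).
Reduce top mod 45: now compute (11/45).
Reciprocity: 11 ≡ 3 and 45 ≡ 1 (mod 4), so (11/45) = +(45/11).
Reduce top mod 11: now compute (1/11).
Reached (1/11) = 1. Collecting the sign flips along the way, the symbol is +1.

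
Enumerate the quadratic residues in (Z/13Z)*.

1,3,4,9,10,12

Square k = 1,…,6 (k and 13−k give the same square):
1²=1, 2²=4, 3²=9, 4²≡3, 5²≡12, 6²≡10 (mod 13).
So the quadratic residues mod 13 are {1, 3, 4, 9, 10, 12}.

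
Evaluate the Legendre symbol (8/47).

Pull out 2^3: since 47 ≡ 7 (mod 8), (2/47) = +1, so (2/47)^3 = +1.
Reached (1/47) = 1. Collecting the sign flips along the way, the symbol is +1.

1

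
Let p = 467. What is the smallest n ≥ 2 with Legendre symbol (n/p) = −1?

2

(2/467) = −1, so 2 is the smallest positive non-residue mod 467.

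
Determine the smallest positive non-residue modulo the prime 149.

(2/149) = −1, so 2 is the smallest positive non-residue mod 149.

2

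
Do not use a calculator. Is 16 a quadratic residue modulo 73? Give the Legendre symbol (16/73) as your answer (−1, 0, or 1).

1

Pull out 2^4: since 73 ≡ 1 (mod 8), (2/73) = +1, so (2/73)^4 = +1.
Reached (1/73) = 1. Collecting the sign flips along the way, the symbol is +1.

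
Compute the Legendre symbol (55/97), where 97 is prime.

Reciprocity: 55 ≡ 3 and 97 ≡ 1 (mod 4), so (55/97) = +(97/55).
Reduce top mod 55: now compute (42/55).
Pull out 2: since 55 ≡ 7 (mod 8), (2/55) = +1.
Reciprocity: 21 ≡ 1 and 55 ≡ 3 (mod 4), so (21/55) = +(55/21).
Reduce top mod 21: now compute (13/21).
Reciprocity: 13 ≡ 1 and 21 ≡ 1 (mod 4), so (13/21) = +(21/13).
Reduce top mod 13: now compute (8/13).
Pull out 2^3: since 13 ≡ 5 (mod 8), (2/13) = -1, so (2/13)^3 = -1.
Reached (1/13) = 1. Collecting the sign flips along the way, the symbol is -1.

-1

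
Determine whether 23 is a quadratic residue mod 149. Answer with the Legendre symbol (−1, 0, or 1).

-1

Reciprocity: 23 ≡ 3 and 149 ≡ 1 (mod 4), so (23/149) = +(149/23).
Reduce top mod 23: now compute (11/23).
Reciprocity: 11 ≡ 3 and 23 ≡ 3 (mod 4), so (11/23) = −(23/11).
Reduce top mod 11: now compute (1/11).
Reached (1/11) = 1. Collecting the sign flips along the way, the symbol is -1.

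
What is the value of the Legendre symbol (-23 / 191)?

-1

Euler's criterion: (-23/191) ≡ 168^95 (mod 191).
168^2 ≡ 147 (mod 191)
168^4 ≡ 26 (mod 191)
168^8 ≡ 103 (mod 191)
168^16 ≡ 104 (mod 191)
168^32 ≡ 120 (mod 191)
168^64 ≡ 75 (mod 191)
168^95 = 168^(64+16+8+4+2+1) ≡ 190 (mod 191).
Result is 190 ≡ −1, so (-23/191) = −1.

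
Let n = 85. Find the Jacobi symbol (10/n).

0

Pull out 2: since 85 ≡ 5 (mod 8), (2/85) = -1.
Reciprocity: 5 ≡ 1 and 85 ≡ 1 (mod 4), so (5/85) = +(85/5).
Reduce top mod 5: now compute (0/5).
Top reduces to 0: gcd > 1, so the symbol is 0.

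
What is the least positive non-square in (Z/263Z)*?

(2/263) = +1, so 2 is a residue.
(3/263) = +1, so 3 is a residue.
(4/263) = +1, so 4 is a residue.
(5/263) = −1, so 5 is the smallest positive non-residue mod 263.

5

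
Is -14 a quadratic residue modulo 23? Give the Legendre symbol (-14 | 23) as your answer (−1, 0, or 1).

First reduce: -14 ≡ 9 (mod 23).
Reciprocity: 9 ≡ 1 and 23 ≡ 3 (mod 4), so (9/23) = +(23/9).
Reduce top mod 9: now compute (5/9).
Reciprocity: 5 ≡ 1 and 9 ≡ 1 (mod 4), so (5/9) = +(9/5).
Reduce top mod 5: now compute (4/5).
Pull out 2^2: since 5 ≡ 5 (mod 8), (2/5) = -1, so (2/5)^2 = +1.
Reached (1/5) = 1. Collecting the sign flips along the way, the symbol is +1.

1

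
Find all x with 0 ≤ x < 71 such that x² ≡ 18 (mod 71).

35, 36

Since 71 ≡ 3 (mod 4), a square root of 18 is 18^((71+1)/4) = 18^18 mod 71.
Repeated squaring: 18^2≡40, 18^4≡38, 18^8≡24, 18^16≡8 (mod 71).
18^18 = 18^(16+2) ≡ 36 (mod 71).
Check: 36² = 1296 ≡ 18 (mod 71). The two roots are 35 and 36.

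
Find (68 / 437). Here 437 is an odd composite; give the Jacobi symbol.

Pull out 2^2: since 437 ≡ 5 (mod 8), (2/437) = -1, so (2/437)^2 = +1.
Reciprocity: 17 ≡ 1 and 437 ≡ 1 (mod 4), so (17/437) = +(437/17).
Reduce top mod 17: now compute (12/17).
Pull out 2^2: since 17 ≡ 1 (mod 8), (2/17) = +1, so (2/17)^2 = +1.
Reciprocity: 3 ≡ 3 and 17 ≡ 1 (mod 4), so (3/17) = +(17/3).
Reduce top mod 3: now compute (2/3).
Pull out 2: since 3 ≡ 3 (mod 8), (2/3) = -1.
Reached (1/3) = 1. Collecting the sign flips along the way, the symbol is -1.

-1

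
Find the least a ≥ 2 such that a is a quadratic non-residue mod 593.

(2/593) = +1, so 2 is a residue.
(3/593) = −1, so 3 is the smallest positive non-residue mod 593.

3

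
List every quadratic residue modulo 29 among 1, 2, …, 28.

1, 4, 5, 6, 7, 9, 13, 16, 20, 22, 23, 24, 25, 28

Square k = 1,…,14 (k and 29−k give the same square):
1²=1, 2²=4, 3²=9, 4²=16, 5²=25, 6²≡7, 7²≡20, 8²≡6, 9²≡23, 10²≡13, 11²≡5, 12²≡28, 13²≡24, 14²≡22 (mod 29).
So the quadratic residues mod 29 are {1, 4, 5, 6, 7, 9, 13, 16, 20, 22, 23, 24, 25, 28}.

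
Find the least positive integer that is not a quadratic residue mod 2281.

(2/2281) = +1, so 2 is a residue.
(3/2281) = +1, so 3 is a residue.
(4/2281) = +1, so 4 is a residue.
(5/2281) = +1, so 5 is a residue.
(6/2281) = +1, so 6 is a residue.
(7/2281) = −1, so 7 is the smallest positive non-residue mod 2281.

7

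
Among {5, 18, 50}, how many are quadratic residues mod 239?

3

(5/239) = +1 → QR.
(18/239) = +1 → QR.
(50/239) = +1 → QR.
Total quadratic residues among the 3: 3.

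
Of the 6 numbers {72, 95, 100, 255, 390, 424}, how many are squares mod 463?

(72/463) = +1 → QR.
(95/463) = +1 → QR.
(100/463) = +1 → QR.
(255/463) = +1 → QR.
(390/463) = -1 → non-residue.
(424/463) = -1 → non-residue.
Total quadratic residues among the 6: 4.

4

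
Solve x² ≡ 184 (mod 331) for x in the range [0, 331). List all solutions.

110, 221

Since 331 ≡ 3 (mod 4), a square root of 184 is 184^((331+1)/4) = 184^83 mod 331.
Repeated squaring: 184^2≡94, 184^4≡230, 184^8≡271, 184^16≡290, 184^32≡26, 184^64≡14 (mod 331).
184^83 = 184^(64+16+2+1) ≡ 110 (mod 331).
Check: 110² = 12100 ≡ 184 (mod 331). The two roots are 110 and 221.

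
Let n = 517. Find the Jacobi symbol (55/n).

0

Reciprocity: 55 ≡ 3 and 517 ≡ 1 (mod 4), so (55/517) = +(517/55).
Reduce top mod 55: now compute (22/55).
Pull out 2: since 55 ≡ 7 (mod 8), (2/55) = +1.
Reciprocity: 11 ≡ 3 and 55 ≡ 3 (mod 4), so (11/55) = −(55/11).
Reduce top mod 11: now compute (0/11).
Top reduces to 0: gcd > 1, so the symbol is 0.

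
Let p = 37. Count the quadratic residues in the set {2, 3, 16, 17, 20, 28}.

3

(2/37) = -1 → non-residue.
(3/37) = +1 → QR.
(16/37) = +1 → QR.
(17/37) = -1 → non-residue.
(20/37) = -1 → non-residue.
(28/37) = +1 → QR.
Total quadratic residues among the 6: 3.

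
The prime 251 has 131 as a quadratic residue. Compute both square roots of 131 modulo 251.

Since 251 ≡ 3 (mod 4), a square root of 131 is 131^((251+1)/4) = 131^63 mod 251.
Repeated squaring: 131^2≡93, 131^4≡115, 131^8≡173, 131^16≡60, 131^32≡86 (mod 251).
131^63 = 131^(32+16+8+4+2+1) ≡ 181 (mod 251).
Check: 181² = 32761 ≡ 131 (mod 251). The two roots are 70 and 181.

70, 181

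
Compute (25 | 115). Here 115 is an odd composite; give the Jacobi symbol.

Reciprocity: 25 ≡ 1 and 115 ≡ 3 (mod 4), so (25/115) = +(115/25).
Reduce top mod 25: now compute (15/25).
Reciprocity: 15 ≡ 3 and 25 ≡ 1 (mod 4), so (15/25) = +(25/15).
Reduce top mod 15: now compute (10/15).
Pull out 2: since 15 ≡ 7 (mod 8), (2/15) = +1.
Reciprocity: 5 ≡ 1 and 15 ≡ 3 (mod 4), so (5/15) = +(15/5).
Reduce top mod 5: now compute (0/5).
Top reduces to 0: gcd > 1, so the symbol is 0.

0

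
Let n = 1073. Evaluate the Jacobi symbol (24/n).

-1

Pull out 2^3: since 1073 ≡ 1 (mod 8), (2/1073) = +1, so (2/1073)^3 = +1.
Reciprocity: 3 ≡ 3 and 1073 ≡ 1 (mod 4), so (3/1073) = +(1073/3).
Reduce top mod 3: now compute (2/3).
Pull out 2: since 3 ≡ 3 (mod 8), (2/3) = -1.
Reached (1/3) = 1. Collecting the sign flips along the way, the symbol is -1.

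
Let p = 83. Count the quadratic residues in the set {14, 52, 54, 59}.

(14/83) = -1 → non-residue.
(52/83) = -1 → non-residue.
(54/83) = -1 → non-residue.
(59/83) = +1 → QR.
Total quadratic residues among the 4: 1.

1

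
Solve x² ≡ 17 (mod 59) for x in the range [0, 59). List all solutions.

28, 31

Since 59 ≡ 3 (mod 4), a square root of 17 is 17^((59+1)/4) = 17^15 mod 59.
Repeated squaring: 17^2≡53, 17^4≡36, 17^8≡57 (mod 59).
17^15 = 17^(8+4+2+1) ≡ 28 (mod 59).
Check: 28² = 784 ≡ 17 (mod 59). The two roots are 28 and 31.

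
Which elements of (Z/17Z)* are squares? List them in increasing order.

Square k = 1,…,8 (k and 17−k give the same square):
1²=1, 2²=4, 3²=9, 4²=16, 5²≡8, 6²≡2, 7²≡15, 8²≡13 (mod 17).
So the quadratic residues mod 17 are {1, 2, 4, 8, 9, 13, 15, 16}.

1, 2, 4, 8, 9, 13, 15, 16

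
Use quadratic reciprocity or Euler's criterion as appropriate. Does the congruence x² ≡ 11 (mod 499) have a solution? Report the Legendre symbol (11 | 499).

-1

Reciprocity: 11 ≡ 3 and 499 ≡ 3 (mod 4), so (11/499) = −(499/11).
Reduce top mod 11: now compute (4/11).
Pull out 2^2: since 11 ≡ 3 (mod 8), (2/11) = -1, so (2/11)^2 = +1.
Reached (1/11) = 1. Collecting the sign flips along the way, the symbol is -1.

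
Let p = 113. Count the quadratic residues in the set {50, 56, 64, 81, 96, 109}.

5

(50/113) = +1 → QR.
(56/113) = +1 → QR.
(64/113) = +1 → QR.
(81/113) = +1 → QR.
(96/113) = -1 → non-residue.
(109/113) = +1 → QR.
Total quadratic residues among the 6: 5.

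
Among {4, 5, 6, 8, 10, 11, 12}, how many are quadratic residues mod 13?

3

(4/13) = +1 → QR.
(5/13) = -1 → non-residue.
(6/13) = -1 → non-residue.
(8/13) = -1 → non-residue.
(10/13) = +1 → QR.
(11/13) = -1 → non-residue.
(12/13) = +1 → QR.
Total quadratic residues among the 7: 3.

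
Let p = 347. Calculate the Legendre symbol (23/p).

-1

Reciprocity: 23 ≡ 3 and 347 ≡ 3 (mod 4), so (23/347) = −(347/23).
Reduce top mod 23: now compute (2/23).
Pull out 2: since 23 ≡ 7 (mod 8), (2/23) = +1.
Reached (1/23) = 1. Collecting the sign flips along the way, the symbol is -1.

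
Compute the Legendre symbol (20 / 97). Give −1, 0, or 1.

Euler's criterion: (20/97) ≡ 20^48 (mod 97).
20^2 ≡ 12 (mod 97)
20^4 ≡ 47 (mod 97)
20^8 ≡ 75 (mod 97)
20^16 ≡ 96 (mod 97)
20^32 ≡ 1 (mod 97)
20^48 = 20^(32+16) ≡ 96 (mod 97).
Result is 96 ≡ −1, so (20/97) = −1.

-1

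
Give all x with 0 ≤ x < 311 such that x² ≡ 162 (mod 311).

Since 311 ≡ 3 (mod 4), a square root of 162 is 162^((311+1)/4) = 162^78 mod 311.
Repeated squaring: 162^2≡120, 162^4≡94, 162^8≡128, 162^16≡212, 162^32≡160, 162^64≡98 (mod 311).
162^78 = 162^(64+8+4+2) ≡ 28 (mod 311).
Check: 28² = 784 ≡ 162 (mod 311). The two roots are 28 and 283.

28, 283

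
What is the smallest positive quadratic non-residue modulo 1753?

(2/1753) = +1, so 2 is a residue.
(3/1753) = +1, so 3 is a residue.
(4/1753) = +1, so 4 is a residue.
(5/1753) = −1, so 5 is the smallest positive non-residue mod 1753.

5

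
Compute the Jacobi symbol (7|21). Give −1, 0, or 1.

Reciprocity: 7 ≡ 3 and 21 ≡ 1 (mod 4), so (7/21) = +(21/7).
Reduce top mod 7: now compute (0/7).
Top reduces to 0: gcd > 1, so the symbol is 0.

0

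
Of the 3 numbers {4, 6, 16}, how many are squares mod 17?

2

(4/17) = +1 → QR.
(6/17) = -1 → non-residue.
(16/17) = +1 → QR.
Total quadratic residues among the 3: 2.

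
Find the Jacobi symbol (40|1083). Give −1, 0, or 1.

Pull out 2^3: since 1083 ≡ 3 (mod 8), (2/1083) = -1, so (2/1083)^3 = -1.
Reciprocity: 5 ≡ 1 and 1083 ≡ 3 (mod 4), so (5/1083) = +(1083/5).
Reduce top mod 5: now compute (3/5).
Reciprocity: 3 ≡ 3 and 5 ≡ 1 (mod 4), so (3/5) = +(5/3).
Reduce top mod 3: now compute (2/3).
Pull out 2: since 3 ≡ 3 (mod 8), (2/3) = -1.
Reached (1/3) = 1. Collecting the sign flips along the way, the symbol is +1.

1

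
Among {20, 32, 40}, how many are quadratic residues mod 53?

(20/53) = -1 → non-residue.
(32/53) = -1 → non-residue.
(40/53) = +1 → QR.
Total quadratic residues among the 3: 1.

1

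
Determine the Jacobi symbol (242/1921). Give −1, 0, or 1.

1

Pull out 2: since 1921 ≡ 1 (mod 8), (2/1921) = +1.
Reciprocity: 121 ≡ 1 and 1921 ≡ 1 (mod 4), so (121/1921) = +(1921/121).
Reduce top mod 121: now compute (106/121).
Pull out 2: since 121 ≡ 1 (mod 8), (2/121) = +1.
Reciprocity: 53 ≡ 1 and 121 ≡ 1 (mod 4), so (53/121) = +(121/53).
Reduce top mod 53: now compute (15/53).
Reciprocity: 15 ≡ 3 and 53 ≡ 1 (mod 4), so (15/53) = +(53/15).
Reduce top mod 15: now compute (8/15).
Pull out 2^3: since 15 ≡ 7 (mod 8), (2/15) = +1, so (2/15)^3 = +1.
Reached (1/15) = 1. Collecting the sign flips along the way, the symbol is +1.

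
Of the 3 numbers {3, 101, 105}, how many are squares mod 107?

(3/107) = +1 → QR.
(101/107) = +1 → QR.
(105/107) = +1 → QR.
Total quadratic residues among the 3: 3.

3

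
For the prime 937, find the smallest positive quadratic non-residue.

(2/937) = +1, so 2 is a residue.
(3/937) = +1, so 3 is a residue.
(4/937) = +1, so 4 is a residue.
(5/937) = −1, so 5 is the smallest positive non-residue mod 937.

5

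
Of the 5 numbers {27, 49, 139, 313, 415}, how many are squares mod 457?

(27/457) = +1 → QR.
(49/457) = +1 → QR.
(139/457) = -1 → non-residue.
(313/457) = +1 → QR.
(415/457) = +1 → QR.
Total quadratic residues among the 5: 4.

4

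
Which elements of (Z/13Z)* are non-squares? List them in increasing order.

2,5,6,7,8,11

Square k = 1,…,6 (k and 13−k give the same square):
1²=1, 2²=4, 3²=9, 4²≡3, 5²≡12, 6²≡10 (mod 13).
The residues are {1, 3, 4, 9, 10, 12}; the non-residues are the remaining 6 nonzero classes.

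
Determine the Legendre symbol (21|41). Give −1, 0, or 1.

Euler's criterion: (21/41) ≡ 21^20 (mod 41).
21^2 ≡ 31 (mod 41)
21^4 ≡ 18 (mod 41)
21^8 ≡ 37 (mod 41)
21^16 ≡ 16 (mod 41)
21^20 = 21^(16+4) ≡ 1 (mod 41).
Result is 1, so (21/41) = 1.

1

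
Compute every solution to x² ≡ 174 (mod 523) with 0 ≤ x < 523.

Since 523 ≡ 3 (mod 4), a square root of 174 is 174^((523+1)/4) = 174^131 mod 523.
Repeated squaring: 174^2≡465, 174^4≡226, 174^8≡345, 174^16≡304, 174^32≡368, 174^64≡490, 174^128≡43 (mod 523).
174^131 = 174^(128+2+1) ≡ 134 (mod 523).
Check: 134² = 17956 ≡ 174 (mod 523). The two roots are 134 and 389.

134, 389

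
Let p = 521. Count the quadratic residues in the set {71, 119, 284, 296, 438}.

(71/521) = +1 → QR.
(119/521) = +1 → QR.
(284/521) = +1 → QR.
(296/521) = +1 → QR.
(438/521) = +1 → QR.
Total quadratic residues among the 5: 5.

5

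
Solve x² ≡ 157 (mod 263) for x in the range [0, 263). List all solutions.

Since 263 ≡ 3 (mod 4), a square root of 157 is 157^((263+1)/4) = 157^66 mod 263.
Repeated squaring: 157^2≡190, 157^4≡69, 157^8≡27, 157^16≡203, 157^32≡181, 157^64≡149 (mod 263).
157^66 = 157^(64+2) ≡ 169 (mod 263).
Check: 169² = 28561 ≡ 157 (mod 263). The two roots are 94 and 169.

94, 169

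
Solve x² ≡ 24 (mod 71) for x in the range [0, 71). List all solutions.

33, 38

Since 71 ≡ 3 (mod 4), a square root of 24 is 24^((71+1)/4) = 24^18 mod 71.
Repeated squaring: 24^2≡8, 24^4≡64, 24^8≡49, 24^16≡58 (mod 71).
24^18 = 24^(16+2) ≡ 38 (mod 71).
Check: 38² = 1444 ≡ 24 (mod 71). The two roots are 33 and 38.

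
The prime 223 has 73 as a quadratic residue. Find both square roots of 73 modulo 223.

Since 223 ≡ 3 (mod 4), a square root of 73 is 73^((223+1)/4) = 73^56 mod 223.
Repeated squaring: 73^2≡200, 73^4≡83, 73^8≡199, 73^16≡130, 73^32≡175 (mod 223).
73^56 = 73^(32+16+8) ≡ 127 (mod 223).
Check: 127² = 16129 ≡ 73 (mod 223). The two roots are 96 and 127.

96, 127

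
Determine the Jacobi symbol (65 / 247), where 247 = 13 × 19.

0

Reciprocity: 65 ≡ 1 and 247 ≡ 3 (mod 4), so (65/247) = +(247/65).
Reduce top mod 65: now compute (52/65).
Pull out 2^2: since 65 ≡ 1 (mod 8), (2/65) = +1, so (2/65)^2 = +1.
Reciprocity: 13 ≡ 1 and 65 ≡ 1 (mod 4), so (13/65) = +(65/13).
Reduce top mod 13: now compute (0/13).
Top reduces to 0: gcd > 1, so the symbol is 0.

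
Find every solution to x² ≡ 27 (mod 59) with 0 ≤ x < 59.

26, 33

Since 59 ≡ 3 (mod 4), a square root of 27 is 27^((59+1)/4) = 27^15 mod 59.
Repeated squaring: 27^2≡21, 27^4≡28, 27^8≡17 (mod 59).
27^15 = 27^(8+4+2+1) ≡ 26 (mod 59).
Check: 26² = 676 ≡ 27 (mod 59). The two roots are 26 and 33.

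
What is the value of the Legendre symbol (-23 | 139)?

Euler's criterion: (-23/139) ≡ 116^69 (mod 139).
116^2 ≡ 112 (mod 139)
116^4 ≡ 34 (mod 139)
116^8 ≡ 44 (mod 139)
116^16 ≡ 129 (mod 139)
116^32 ≡ 100 (mod 139)
116^64 ≡ 131 (mod 139)
116^69 = 116^(64+4+1) ≡ 1 (mod 139).
Result is 1, so (-23/139) = 1.

1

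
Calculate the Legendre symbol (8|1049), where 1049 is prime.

Pull out 2^3: since 1049 ≡ 1 (mod 8), (2/1049) = +1, so (2/1049)^3 = +1.
Reached (1/1049) = 1. Collecting the sign flips along the way, the symbol is +1.

1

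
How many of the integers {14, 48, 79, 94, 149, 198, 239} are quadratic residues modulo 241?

4

(14/241) = -1 → non-residue.
(48/241) = +1 → QR.
(79/241) = +1 → QR.
(94/241) = +1 → QR.
(149/241) = -1 → non-residue.
(198/241) = -1 → non-residue.
(239/241) = +1 → QR.
Total quadratic residues among the 7: 4.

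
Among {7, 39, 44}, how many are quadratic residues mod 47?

1

(7/47) = +1 → QR.
(39/47) = -1 → non-residue.
(44/47) = -1 → non-residue.
Total quadratic residues among the 3: 1.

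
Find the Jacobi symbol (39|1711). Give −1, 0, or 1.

1

Reciprocity: 39 ≡ 3 and 1711 ≡ 3 (mod 4), so (39/1711) = −(1711/39).
Reduce top mod 39: now compute (34/39).
Pull out 2: since 39 ≡ 7 (mod 8), (2/39) = +1.
Reciprocity: 17 ≡ 1 and 39 ≡ 3 (mod 4), so (17/39) = +(39/17).
Reduce top mod 17: now compute (5/17).
Reciprocity: 5 ≡ 1 and 17 ≡ 1 (mod 4), so (5/17) = +(17/5).
Reduce top mod 5: now compute (2/5).
Pull out 2: since 5 ≡ 5 (mod 8), (2/5) = -1.
Reached (1/5) = 1. Collecting the sign flips along the way, the symbol is +1.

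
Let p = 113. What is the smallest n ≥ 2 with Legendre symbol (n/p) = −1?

3

(2/113) = +1, so 2 is a residue.
(3/113) = −1, so 3 is the smallest positive non-residue mod 113.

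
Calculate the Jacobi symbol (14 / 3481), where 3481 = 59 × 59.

1

Pull out 2: since 3481 ≡ 1 (mod 8), (2/3481) = +1.
Reciprocity: 7 ≡ 3 and 3481 ≡ 1 (mod 4), so (7/3481) = +(3481/7).
Reduce top mod 7: now compute (2/7).
Pull out 2: since 7 ≡ 7 (mod 8), (2/7) = +1.
Reached (1/7) = 1. Collecting the sign flips along the way, the symbol is +1.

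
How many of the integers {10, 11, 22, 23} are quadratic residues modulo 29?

2

(10/29) = -1 → non-residue.
(11/29) = -1 → non-residue.
(22/29) = +1 → QR.
(23/29) = +1 → QR.
Total quadratic residues among the 4: 2.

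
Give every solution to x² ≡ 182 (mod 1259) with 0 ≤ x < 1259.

551, 708

Since 1259 ≡ 3 (mod 4), a square root of 182 is 182^((1259+1)/4) = 182^315 mod 1259.
Repeated squaring: 182^2≡390, 182^4≡1020, 182^8≡466, 182^16≡608, 182^32≡777, 182^64≡668, 182^128≡538, 182^256≡1133 (mod 1259).
182^315 = 182^(256+32+16+8+2+1) ≡ 551 (mod 1259).
Check: 551² = 303601 ≡ 182 (mod 1259). The two roots are 551 and 708.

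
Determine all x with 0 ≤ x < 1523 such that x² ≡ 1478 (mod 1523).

Since 1523 ≡ 3 (mod 4), a square root of 1478 is 1478^((1523+1)/4) = 1478^381 mod 1523.
Repeated squaring: 1478^2≡502, 1478^4≡709, 1478^8≡91, 1478^16≡666, 1478^32≡363, 1478^64≡791, 1478^128≡1251, 1478^256≡880 (mod 1523).
1478^381 = 1478^(256+64+32+16+8+4+1) ≡ 1092 (mod 1523).
Check: 1092² = 1192464 ≡ 1478 (mod 1523). The two roots are 431 and 1092.

431, 1092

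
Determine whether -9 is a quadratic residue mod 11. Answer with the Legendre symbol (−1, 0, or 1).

-1

First reduce: -9 ≡ 2 (mod 11).
Pull out 2: since 11 ≡ 3 (mod 8), (2/11) = -1.
Reached (1/11) = 1. Collecting the sign flips along the way, the symbol is -1.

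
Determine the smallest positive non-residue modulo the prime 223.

(2/223) = +1, so 2 is a residue.
(3/223) = −1, so 3 is the smallest positive non-residue mod 223.

3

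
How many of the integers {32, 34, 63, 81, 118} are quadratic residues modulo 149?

3

(32/149) = -1 → non-residue.
(34/149) = -1 → non-residue.
(63/149) = +1 → QR.
(81/149) = +1 → QR.
(118/149) = +1 → QR.
Total quadratic residues among the 5: 3.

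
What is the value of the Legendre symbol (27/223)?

-1

Reciprocity: 27 ≡ 3 and 223 ≡ 3 (mod 4), so (27/223) = −(223/27).
Reduce top mod 27: now compute (7/27).
Reciprocity: 7 ≡ 3 and 27 ≡ 3 (mod 4), so (7/27) = −(27/7).
Reduce top mod 7: now compute (6/7).
Pull out 2: since 7 ≡ 7 (mod 8), (2/7) = +1.
Reciprocity: 3 ≡ 3 and 7 ≡ 3 (mod 4), so (3/7) = −(7/3).
Reduce top mod 3: now compute (1/3).
Reached (1/3) = 1. Collecting the sign flips along the way, the symbol is -1.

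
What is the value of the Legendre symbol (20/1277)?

Pull out 2^2: since 1277 ≡ 5 (mod 8), (2/1277) = -1, so (2/1277)^2 = +1.
Reciprocity: 5 ≡ 1 and 1277 ≡ 1 (mod 4), so (5/1277) = +(1277/5).
Reduce top mod 5: now compute (2/5).
Pull out 2: since 5 ≡ 5 (mod 8), (2/5) = -1.
Reached (1/5) = 1. Collecting the sign flips along the way, the symbol is -1.

-1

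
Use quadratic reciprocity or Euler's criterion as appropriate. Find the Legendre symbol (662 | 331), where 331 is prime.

First reduce: 662 ≡ 0 (mod 331).
Top reduces to 0: gcd > 1, so the symbol is 0.

0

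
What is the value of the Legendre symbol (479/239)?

Euler's criterion: (479/239) ≡ 1^119 (mod 239).
1^2 ≡ 1 (mod 239)
1^4 ≡ 1 (mod 239)
1^8 ≡ 1 (mod 239)
1^16 ≡ 1 (mod 239)
1^32 ≡ 1 (mod 239)
1^64 ≡ 1 (mod 239)
1^119 = 1^(64+32+16+4+2+1) ≡ 1 (mod 239).
Result is 1, so (479/239) = 1.

1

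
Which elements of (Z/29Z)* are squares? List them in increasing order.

1, 4, 5, 6, 7, 9, 13, 16, 20, 22, 23, 24, 25, 28

Square k = 1,…,14 (k and 29−k give the same square):
1²=1, 2²=4, 3²=9, 4²=16, 5²=25, 6²≡7, 7²≡20, 8²≡6, 9²≡23, 10²≡13, 11²≡5, 12²≡28, 13²≡24, 14²≡22 (mod 29).
So the quadratic residues mod 29 are {1, 4, 5, 6, 7, 9, 13, 16, 20, 22, 23, 24, 25, 28}.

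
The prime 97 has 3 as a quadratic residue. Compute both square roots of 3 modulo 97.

97 ≡ 1 (mod 4), so we find a root by search.
Trying successive values, 10² = 100 ≡ 3 (mod 97). The other root is 97 − 10 = 87.

10, 87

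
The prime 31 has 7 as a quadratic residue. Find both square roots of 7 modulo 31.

10, 21

Since 31 ≡ 3 (mod 4), a square root of 7 is 7^((31+1)/4) = 7^8 mod 31.
Repeated squaring: 7^2≡18, 7^4≡14, 7^8≡10 (mod 31).
7^8 = 7^(8) ≡ 10 (mod 31).
Check: 10² = 100 ≡ 7 (mod 31). The two roots are 10 and 21.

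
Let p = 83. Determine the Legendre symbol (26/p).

1

Pull out 2: since 83 ≡ 3 (mod 8), (2/83) = -1.
Reciprocity: 13 ≡ 1 and 83 ≡ 3 (mod 4), so (13/83) = +(83/13).
Reduce top mod 13: now compute (5/13).
Reciprocity: 5 ≡ 1 and 13 ≡ 1 (mod 4), so (5/13) = +(13/5).
Reduce top mod 5: now compute (3/5).
Reciprocity: 3 ≡ 3 and 5 ≡ 1 (mod 4), so (3/5) = +(5/3).
Reduce top mod 3: now compute (2/3).
Pull out 2: since 3 ≡ 3 (mod 8), (2/3) = -1.
Reached (1/3) = 1. Collecting the sign flips along the way, the symbol is +1.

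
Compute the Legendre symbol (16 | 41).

1

Euler's criterion: (16/41) ≡ 16^20 (mod 41).
16^2 ≡ 10 (mod 41)
16^4 ≡ 18 (mod 41)
16^8 ≡ 37 (mod 41)
16^16 ≡ 16 (mod 41)
16^20 = 16^(16+4) ≡ 1 (mod 41).
Result is 1, so (16/41) = 1.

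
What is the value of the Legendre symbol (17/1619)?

1

Reciprocity: 17 ≡ 1 and 1619 ≡ 3 (mod 4), so (17/1619) = +(1619/17).
Reduce top mod 17: now compute (4/17).
Pull out 2^2: since 17 ≡ 1 (mod 8), (2/17) = +1, so (2/17)^2 = +1.
Reached (1/17) = 1. Collecting the sign flips along the way, the symbol is +1.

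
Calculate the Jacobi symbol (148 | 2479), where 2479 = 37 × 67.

Pull out 2^2: since 2479 ≡ 7 (mod 8), (2/2479) = +1, so (2/2479)^2 = +1.
Reciprocity: 37 ≡ 1 and 2479 ≡ 3 (mod 4), so (37/2479) = +(2479/37).
Reduce top mod 37: now compute (0/37).
Top reduces to 0: gcd > 1, so the symbol is 0.

0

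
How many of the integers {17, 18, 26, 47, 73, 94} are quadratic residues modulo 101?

(17/101) = +1 → QR.
(18/101) = -1 → non-residue.
(26/101) = -1 → non-residue.
(47/101) = +1 → QR.
(73/101) = -1 → non-residue.
(94/101) = -1 → non-residue.
Total quadratic residues among the 6: 2.

2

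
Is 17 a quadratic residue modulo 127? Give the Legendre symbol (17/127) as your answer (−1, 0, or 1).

1

Euler's criterion: (17/127) ≡ 17^63 (mod 127).
17^2 ≡ 35 (mod 127)
17^4 ≡ 82 (mod 127)
17^8 ≡ 120 (mod 127)
17^16 ≡ 49 (mod 127)
17^32 ≡ 115 (mod 127)
17^63 = 17^(32+16+8+4+2+1) ≡ 1 (mod 127).
Result is 1, so (17/127) = 1.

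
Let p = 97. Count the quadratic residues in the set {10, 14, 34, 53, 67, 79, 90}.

(10/97) = -1 → non-residue.
(14/97) = -1 → non-residue.
(34/97) = -1 → non-residue.
(53/97) = +1 → QR.
(67/97) = -1 → non-residue.
(79/97) = +1 → QR.
(90/97) = -1 → non-residue.
Total quadratic residues among the 7: 2.

2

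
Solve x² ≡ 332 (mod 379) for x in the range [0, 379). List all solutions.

Since 379 ≡ 3 (mod 4), a square root of 332 is 332^((379+1)/4) = 332^95 mod 379.
Repeated squaring: 332^2≡314, 332^4≡56, 332^8≡104, 332^16≡204, 332^32≡305, 332^64≡170 (mod 379).
332^95 = 332^(64+16+8+4+2+1) ≡ 58 (mod 379).
Check: 58² = 3364 ≡ 332 (mod 379). The two roots are 58 and 321.

58, 321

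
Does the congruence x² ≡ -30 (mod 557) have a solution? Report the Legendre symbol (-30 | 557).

First reduce: -30 ≡ 527 (mod 557).
Reciprocity: 527 ≡ 3 and 557 ≡ 1 (mod 4), so (527/557) = +(557/527).
Reduce top mod 527: now compute (30/527).
Pull out 2: since 527 ≡ 7 (mod 8), (2/527) = +1.
Reciprocity: 15 ≡ 3 and 527 ≡ 3 (mod 4), so (15/527) = −(527/15).
Reduce top mod 15: now compute (2/15).
Pull out 2: since 15 ≡ 7 (mod 8), (2/15) = +1.
Reached (1/15) = 1. Collecting the sign flips along the way, the symbol is -1.

-1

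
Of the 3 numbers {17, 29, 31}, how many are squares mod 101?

(17/101) = +1 → QR.
(29/101) = -1 → non-residue.
(31/101) = +1 → QR.
Total quadratic residues among the 3: 2.

2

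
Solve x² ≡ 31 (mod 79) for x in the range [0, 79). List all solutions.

Since 79 ≡ 3 (mod 4), a square root of 31 is 31^((79+1)/4) = 31^20 mod 79.
Repeated squaring: 31^2≡13, 31^4≡11, 31^8≡42, 31^16≡26 (mod 79).
31^20 = 31^(16+4) ≡ 49 (mod 79).
Check: 49² = 2401 ≡ 31 (mod 79). The two roots are 30 and 49.

30, 49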